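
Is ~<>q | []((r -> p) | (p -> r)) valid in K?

Tableau for the negation ~(~<>q | []((r -> p) | (p -> r))):
1. ~(~<>q | []((r -> p) | (p -> r))), w0
2. <>q, w0
3. ~[]((r -> p) | (p -> r)), w0
4. q, w1
5. ~((r -> p) | (p -> r)), w2
6. ~(r -> p), w2
7. ~(p -> r), w2
8. r, w2
9. ~p, w2
10. p, w2
11. ~r, w2
Accessibility: w0Rw1, w0Rw2
Branch closes: p and ~p both at w2.
All branches of the negation close; one closing branch shown above.

Valid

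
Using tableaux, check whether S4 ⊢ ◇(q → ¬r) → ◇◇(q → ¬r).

Tableau for the negation ¬(◇(q → ¬r) → ◇◇(q → ¬r)):
1. ¬(◇(q → ¬r) → ◇◇(q → ¬r)), w0
2. ◇(q → ¬r), w0
3. ¬◇◇(q → ¬r), w0
4. ¬◇(q → ¬r), w0
5. ¬(q → ¬r), w0
6. q, w0
7. r, w0
8. q → ¬r, w1
9. ¬◇(q → ¬r), w1
10. ¬(q → ¬r), w1
11. q, w1
12. r, w1
13. ¬r, w1
Accessibility: w0Rw0, w0Rw1, w1Rw1
Branch closes: r and ¬r both at w1.
All branches of the negation close; one closing branch shown above.

Yes, valid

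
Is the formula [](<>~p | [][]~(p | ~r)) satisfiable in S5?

1. [](<>~p | [][]~(p | ~r)), 0
2. <>~p | [][]~(p | ~r), 0
3. [][]~(p | ~r), 0
4. []~(p | ~r), 0
5. ~(p | ~r), 0
6. ~p, 0
7. r, 0
Accessibility: 0R0

Yes, satisfiable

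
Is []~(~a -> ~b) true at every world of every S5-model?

Tableau for the negation ~[]~(~a -> ~b):
1. ~[]~(~a -> ~b), 0
2. ~a -> ~b, 1
3. ~b, 1
Accessibility: 0R0, 0R1, 1R0, 1R1
The negation has an open branch (countermodel exists).

Not valid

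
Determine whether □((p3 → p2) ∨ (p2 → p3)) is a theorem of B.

Valid

Tableau for the negation ¬□((p3 → p2) ∨ (p2 → p3)):
1. ¬□((p3 → p2) ∨ (p2 → p3)), 0
2. ¬((p3 → p2) ∨ (p2 → p3)), 1
3. ¬(p3 → p2), 1
4. ¬(p2 → p3), 1
5. p3, 1
6. ¬p2, 1
7. p2, 1
8. ¬p3, 1
Accessibility: 0R0, 0R1, 1R0, 1R1
Branch closes: p2 and ¬p2 both at 1.
Every branch of the negation's tableau closes; the branch above is one of them.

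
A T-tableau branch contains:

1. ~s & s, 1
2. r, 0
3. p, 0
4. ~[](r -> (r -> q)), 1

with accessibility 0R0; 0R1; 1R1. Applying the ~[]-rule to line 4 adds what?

a fresh world 2 with 1R2, and ~(r -> (r -> q)) at 2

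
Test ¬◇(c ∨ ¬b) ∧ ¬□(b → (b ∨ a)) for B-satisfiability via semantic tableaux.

Unsatisfiable (every branch closes)

1. ¬◇(c ∨ ¬b) ∧ ¬□(b → (b ∨ a)), w0
2. ¬◇(c ∨ ¬b), w0   [∧-rule on 1]
3. ¬□(b → (b ∨ a)), w0   [∧-rule on 1]
4. ¬(c ∨ ¬b), w0   [¬◇-rule on 2 via w0Rw0]
5. ¬c, w0   [¬∨-rule on 4]
6. b, w0   [¬∨-rule on 4]
7. ¬(b → (b ∨ a)), w1   [¬□-rule on 3: fresh world w1, w0Rw1]
8. b, w1   [¬→-rule on 7]
9. ¬(b ∨ a), w1   [¬→-rule on 7]
10. ¬b, w1   [¬∨-rule on 9]
11. ¬a, w1   [¬∨-rule on 9]
Accessibility: w0Rw0, w0Rw1, w1Rw0, w1Rw1
Branch closes: b and ¬b both at w1.
(One branch shown.) All branches close.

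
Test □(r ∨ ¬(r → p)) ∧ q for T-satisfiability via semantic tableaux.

1. □(r ∨ ¬(r → p)) ∧ q, u
2. □(r ∨ ¬(r → p)), u   [∧-rule on 1]
3. q, u   [∧-rule on 1]
4. r ∨ ¬(r → p), u   [□-rule on 2 via uRu]
5. ¬(r → p), u   [∨-rule on 4 (branches; this branch)]
6. r, u   [¬→-rule on 5]
7. ¬p, u   [¬→-rule on 5]
Accessibility: uRu

Yes, satisfiable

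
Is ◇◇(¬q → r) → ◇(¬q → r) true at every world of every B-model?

Tableau for the negation ¬(◇◇(¬q → r) → ◇(¬q → r)):
1. ¬(◇◇(¬q → r) → ◇(¬q → r)), u
2. ◇◇(¬q → r), u
3. ¬◇(¬q → r), u
4. ¬(¬q → r), u
5. ¬q, u
6. ¬r, u
7. ◇(¬q → r), v
8. ¬(¬q → r), v
9. ¬q, v
10. ¬r, v
11. ¬q → r, w
12. r, w
Accessibility: uRu, uRv, vRu, vRv, vRw, wRv, wRw
The negation has an open branch (countermodel exists).

Not valid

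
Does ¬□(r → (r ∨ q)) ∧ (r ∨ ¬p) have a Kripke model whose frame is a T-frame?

1. ¬□(r → (r ∨ q)) ∧ (r ∨ ¬p), w0
2. ¬□(r → (r ∨ q)), w0   [∧-rule on 1]
3. r ∨ ¬p, w0   [∧-rule on 1]
4. ¬p, w0   [∨-rule on 3 (branches; this branch)]
5. ¬(r → (r ∨ q)), w1   [¬□-rule on 2: fresh world w1, w0Rw1]
6. r, w1   [¬→-rule on 5]
7. ¬(r ∨ q), w1   [¬→-rule on 5]
8. ¬r, w1   [¬∨-rule on 7]
9. ¬q, w1   [¬∨-rule on 7]
Accessibility: w0Rw0, w0Rw1, w1Rw1
Branch closes: r and ¬r both at w1.
Every branch closes; the branch above is one of them.

Unsatisfiable (every branch closes)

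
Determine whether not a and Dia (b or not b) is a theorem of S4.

No, not valid

Tableau for the negation not (not a and Dia (b or not b)):
1. not (not a and Dia (b or not b)), 0
2. a, 0
Accessibility: 0R0
The negation has an open branch (countermodel exists).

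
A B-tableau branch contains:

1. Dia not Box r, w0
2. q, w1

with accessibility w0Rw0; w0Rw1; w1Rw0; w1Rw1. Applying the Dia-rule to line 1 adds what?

a fresh world w2 with w0Rw2, and not Box r at w2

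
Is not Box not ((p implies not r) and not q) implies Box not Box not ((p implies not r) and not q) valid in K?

Tableau for the negation not (not Box not ((p implies not r) and not q) implies Box not Box not ((p implies not r) and not q)):
1. not (not Box not ((p implies not r) and not q) implies Box not Box not ((p implies not r) and not q)), w0
2. not Box not ((p implies not r) and not q), w0
3. not Box not Box not ((p implies not r) and not q), w0
4. (p implies not r) and not q, w1
5. p implies not r, w1
6. not q, w1
7. not r, w1
8. Box not ((p implies not r) and not q), w2
Accessibility: w0Rw1, w0Rw2
The negation has an open branch (countermodel exists).

No, not valid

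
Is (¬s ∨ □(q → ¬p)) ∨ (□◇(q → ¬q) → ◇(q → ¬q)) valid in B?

Tableau for the negation ¬((¬s ∨ □(q → ¬p)) ∨ (□◇(q → ¬q) → ◇(q → ¬q))):
1. ¬((¬s ∨ □(q → ¬p)) ∨ (□◇(q → ¬q) → ◇(q → ¬q))), 0
2. ¬(¬s ∨ □(q → ¬p)), 0   [¬∨-rule on 1]
3. ¬(□◇(q → ¬q) → ◇(q → ¬q)), 0   [¬∨-rule on 1]
4. s, 0   [¬∨-rule on 2]
5. ¬□(q → ¬p), 0   [¬∨-rule on 2]
6. □◇(q → ¬q), 0   [¬→-rule on 3]
7. ¬◇(q → ¬q), 0   [¬→-rule on 3]
8. ◇(q → ¬q), 0   [□-rule on 6 via 0R0]
9. ¬(q → ¬q), 0   [¬◇-rule on 7 via 0R0]
10. q, 0   [¬→-rule on 9]
11. ¬(q → ¬p), 1   [¬□-rule on 5: fresh world 1, 0R1]
12. q, 1   [¬→-rule on 11]
13. p, 1   [¬→-rule on 11]
14. ◇(q → ¬q), 1   [□-rule on 6 via 0R1]
15. ¬(q → ¬q), 1   [¬◇-rule on 7 via 0R1]
16. q → ¬q, 2   [◇-rule on 8: fresh world 2, 0R2]
17. ◇(q → ¬q), 2   [□-rule on 6 via 0R2]
18. ¬(q → ¬q), 2   [¬◇-rule on 7 via 0R2]
19. q, 2   [¬→-rule on 18]
20. ¬q, 2   [→-rule on 16 (branches; this branch)]
Accessibility: 0R0, 0R1, 0R2, 1R0, 1R1, 2R0, 2R2
Branch closes: q and ¬q both at 2.
Every branch of the negation's tableau closes; the branch above is one of them.

Yes, valid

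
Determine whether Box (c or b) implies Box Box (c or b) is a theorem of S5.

Tableau for the negation not (Box (c or b) implies Box Box (c or b)):
1. not (Box (c or b) implies Box Box (c or b)), u
2. Box (c or b), u   [neg-implies-rule on 1]
3. not Box Box (c or b), u   [neg-implies-rule on 1]
4. c or b, u   [Box-rule on 2 via uRu]
5. b, u   [or-rule on 4 (branches; this branch)]
6. not Box (c or b), v   [neg-Box-rule on 3: fresh world v, uRv]
7. c or b, v   [Box-rule on 2 via uRv]
8. b, v   [or-rule on 7 (branches; this branch)]
9. not (c or b), w   [neg-Box-rule on 6: fresh world w, vRw]
10. not c, w   [neg-or-rule on 9]
11. not b, w   [neg-or-rule on 9]
12. c or b, w   [Box-rule on 2 via uRw]
13. b, w   [or-rule on 12 (branches; this branch)]
Accessibility: uRu, uRv, uRw, vRu, vRv, vRw, wRu, wRv, wRw
Branch closes: b and not b both at w.
Every branch of the negation's tableau closes; the branch above is one of them.

Yes, valid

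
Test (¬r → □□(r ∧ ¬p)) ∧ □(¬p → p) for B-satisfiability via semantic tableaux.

1. (¬r → □□(r ∧ ¬p)) ∧ □(¬p → p), u
2. ¬r → □□(r ∧ ¬p), u
3. □(¬p → p), u
4. ¬p → p, u
5. r, u
6. p, u
Accessibility: uRu

Satisfiable (open branch found)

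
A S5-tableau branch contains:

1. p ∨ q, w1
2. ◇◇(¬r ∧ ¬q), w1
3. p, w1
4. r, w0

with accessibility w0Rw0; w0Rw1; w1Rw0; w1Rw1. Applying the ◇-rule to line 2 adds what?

a fresh world w2 with w1Rw2, and ◇(¬r ∧ ¬q) at w2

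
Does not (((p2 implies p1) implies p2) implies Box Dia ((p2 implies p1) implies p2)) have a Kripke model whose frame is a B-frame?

1. not (((p2 implies p1) implies p2) implies Box Dia ((p2 implies p1) implies p2)), u
2. (p2 implies p1) implies p2, u   [neg-implies-rule on 1]
3. not Box Dia ((p2 implies p1) implies p2), u   [neg-implies-rule on 1]
4. not (p2 implies p1), u   [implies-rule on 2 (branches; this branch)]
5. p2, u   [neg-implies-rule on 4]
6. not p1, u   [neg-implies-rule on 4]
7. not Dia ((p2 implies p1) implies p2), v   [neg-Box-rule on 3: fresh world v, uRv]
8. not ((p2 implies p1) implies p2), u   [neg-Dia-rule on 7 via vRu]
9. p2 implies p1, u   [neg-implies-rule on 8]
10. not p2, u   [neg-implies-rule on 8]
Accessibility: uRu, uRv, vRu, vRv
Branch closes: p2 and not p2 both at u.
(One branch shown.) All branches close.

Unsatisfiable (every branch closes)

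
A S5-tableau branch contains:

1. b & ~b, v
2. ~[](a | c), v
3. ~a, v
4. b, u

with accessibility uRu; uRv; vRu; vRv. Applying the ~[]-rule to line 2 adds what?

a fresh world w with vRw, and ~(a | c) at w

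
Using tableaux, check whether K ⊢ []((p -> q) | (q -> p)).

Valid in K

Tableau for the negation ~[]((p -> q) | (q -> p)):
1. ~[]((p -> q) | (q -> p)), u
2. ~((p -> q) | (q -> p)), v
3. ~(p -> q), v
4. ~(q -> p), v
5. p, v
6. ~q, v
7. q, v
8. ~p, v
Accessibility: uRv
Branch closes: q and ~q both at v.
All branches of the negation close; one closing branch shown above.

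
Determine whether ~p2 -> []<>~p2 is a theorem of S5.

Tableau for the negation ~(~p2 -> []<>~p2):
1. ~(~p2 -> []<>~p2), w0
2. ~p2, w0
3. ~[]<>~p2, w0
4. ~<>~p2, w1
5. p2, w0
Accessibility: w0Rw0, w0Rw1, w1Rw0, w1Rw1
Branch closes: p2 and ~p2 both at w0.
All branches of the negation close; one closing branch shown above.

Valid in S5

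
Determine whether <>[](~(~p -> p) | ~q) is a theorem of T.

Invalid (countermodel exists)

Tableau for the negation ~<>[](~(~p -> p) | ~q):
1. ~<>[](~(~p -> p) | ~q), 0
2. ~[](~(~p -> p) | ~q), 0
3. ~(~(~p -> p) | ~q), 1
4. ~p -> p, 1
5. q, 1
6. ~[](~(~p -> p) | ~q), 1
7. p, 1
8. ~(~(~p -> p) | ~q), 2
9. ~p -> p, 2
10. q, 2
11. p, 2
Accessibility: 0R0, 0R1, 1R1, 1R2, 2R2
The negation has an open branch (countermodel exists).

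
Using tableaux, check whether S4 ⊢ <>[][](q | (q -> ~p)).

Valid

Tableau for the negation ~<>[][](q | (q -> ~p)):
1. ~<>[][](q | (q -> ~p)), w0
2. ~[][](q | (q -> ~p)), w0   [~<>-rule on 1 via w0Rw0]
3. ~[](q | (q -> ~p)), w1   [~[]-rule on 2: fresh world w1, w0Rw1]
4. ~[][](q | (q -> ~p)), w1   [~<>-rule on 1 via w0Rw1]
5. ~(q | (q -> ~p)), w2   [~[]-rule on 3: fresh world w2, w1Rw2]
6. ~q, w2   [~|-rule on 5]
7. ~(q -> ~p), w2   [~|-rule on 5]
8. q, w2   [~->-rule on 7]
9. p, w2   [~->-rule on 7]
Accessibility: w0Rw0, w0Rw1, w0Rw2, w1Rw1, w1Rw2, w2Rw2
Branch closes: q and ~q both at w2.
Every branch of the negation's tableau closes; the branch above is one of them.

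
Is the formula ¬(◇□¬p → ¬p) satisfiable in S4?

1. ¬(◇□¬p → ¬p), u
2. ◇□¬p, u   [¬→-rule on 1]
3. p, u   [¬→-rule on 1]
4. □¬p, v   [◇-rule on 2: fresh world v, uRv]
5. ¬p, v   [□-rule on 4 via vRv]
Accessibility: uRu, uRv, vRv

Satisfiable (open branch found)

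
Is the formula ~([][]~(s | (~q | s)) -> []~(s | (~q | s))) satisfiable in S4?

Unsatisfiable (every branch closes)

1. ~([][]~(s | (~q | s)) -> []~(s | (~q | s))), 0
2. [][]~(s | (~q | s)), 0   [~->-rule on 1]
3. ~[]~(s | (~q | s)), 0   [~->-rule on 1]
4. []~(s | (~q | s)), 0   [[]-rule on 2 via 0R0]
5. ~(s | (~q | s)), 0   [[]-rule on 4 via 0R0]
6. ~s, 0   [~|-rule on 5]
7. ~(~q | s), 0   [~|-rule on 5]
8. q, 0   [~|-rule on 7]
9. s | (~q | s), 1   [~[]-rule on 3: fresh world 1, 0R1]
10. []~(s | (~q | s)), 1   [[]-rule on 2 via 0R1]
11. ~(s | (~q | s)), 1   [[]-rule on 4 via 0R1]
12. ~s, 1   [~|-rule on 11]
13. ~(~q | s), 1   [~|-rule on 11]
14. q, 1   [~|-rule on 13]
15. ~q | s, 1   [|-rule on 9 (branches; this branch)]
16. s, 1   [|-rule on 15 (branches; this branch)]
Accessibility: 0R0, 0R1, 1R1
Branch closes: s and ~s both at 1.
Every branch closes; the branch above is one of them.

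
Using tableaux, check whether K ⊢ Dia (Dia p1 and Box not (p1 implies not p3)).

Not valid

Tableau for the negation not Dia (Dia p1 and Box not (p1 implies not p3)):
1. not Dia (Dia p1 and Box not (p1 implies not p3)), 0
The negation has an open branch (countermodel exists).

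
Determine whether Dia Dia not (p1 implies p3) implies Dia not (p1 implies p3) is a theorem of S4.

Tableau for the negation not (Dia Dia not (p1 implies p3) implies Dia not (p1 implies p3)):
1. not (Dia Dia not (p1 implies p3) implies Dia not (p1 implies p3)), 0
2. Dia Dia not (p1 implies p3), 0
3. not Dia not (p1 implies p3), 0
4. p1 implies p3, 0
5. p3, 0
6. Dia not (p1 implies p3), 1
7. p1 implies p3, 1
8. p3, 1
9. not (p1 implies p3), 2
10. p1, 2
11. not p3, 2
12. p1 implies p3, 2
13. p3, 2
Accessibility: 0R0, 0R1, 0R2, 1R1, 1R2, 2R2
Branch closes: p3 and not p3 both at 2.
Every branch of the negation's tableau closes; the branch above is one of them.

Yes, valid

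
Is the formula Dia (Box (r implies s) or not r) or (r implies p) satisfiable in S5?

Satisfiable (open branch found)

1. Dia (Box (r implies s) or not r) or (r implies p), u
2. r implies p, u   [or-rule on 1 (branches; this branch)]
3. p, u   [implies-rule on 2 (branches; this branch)]
Accessibility: uRu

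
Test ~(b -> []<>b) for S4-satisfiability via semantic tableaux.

Satisfiable

1. ~(b -> []<>b), w0
2. b, w0
3. ~[]<>b, w0
4. ~<>b, w1
5. ~b, w1
Accessibility: w0Rw0, w0Rw1, w1Rw1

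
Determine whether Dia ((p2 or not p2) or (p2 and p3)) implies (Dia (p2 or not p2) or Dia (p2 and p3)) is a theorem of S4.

Valid

Tableau for the negation not (Dia ((p2 or not p2) or (p2 and p3)) implies (Dia (p2 or not p2) or Dia (p2 and p3))):
1. not (Dia ((p2 or not p2) or (p2 and p3)) implies (Dia (p2 or not p2) or Dia (p2 and p3))), u
2. Dia ((p2 or not p2) or (p2 and p3)), u
3. not (Dia (p2 or not p2) or Dia (p2 and p3)), u
4. not Dia (p2 or not p2), u
5. not Dia (p2 and p3), u
6. not (p2 or not p2), u
7. not p2, u
8. p2, u
Accessibility: uRu
Branch closes: p2 and not p2 both at u.
Every branch of the negation's tableau closes; the branch above is one of them.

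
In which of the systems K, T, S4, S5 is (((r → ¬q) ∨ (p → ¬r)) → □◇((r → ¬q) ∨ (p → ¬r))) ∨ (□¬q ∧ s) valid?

S5-tableau for the negation ¬((((r → ¬q) ∨ (p → ¬r)) → □◇((r → ¬q) ∨ (p → ¬r))) ∨ (□¬q ∧ s)):
1. ¬((((r → ¬q) ∨ (p → ¬r)) → □◇((r → ¬q) ∨ (p → ¬r))) ∨ (□¬q ∧ s)), u
2. ¬(((r → ¬q) ∨ (p → ¬r)) → □◇((r → ¬q) ∨ (p → ¬r))), u
3. ¬(□¬q ∧ s), u
4. (r → ¬q) ∨ (p → ¬r), u
5. ¬□◇((r → ¬q) ∨ (p → ¬r)), u
6. ¬s, u
7. p → ¬r, u
8. ¬p, u
9. ¬◇((r → ¬q) ∨ (p → ¬r)), v
10. ¬((r → ¬q) ∨ (p → ¬r)), u
11. ¬(r → ¬q), u
12. ¬(p → ¬r), u
13. r, u
14. q, u
15. p, u
Accessibility: uRu, uRv, vRu, vRv
Branch closes: p and ¬p both at u.
Every branch closes (one shown): valid in S5.
S4-tableau for the negation ¬((((r → ¬q) ∨ (p → ¬r)) → □◇((r → ¬q) ∨ (p → ¬r))) ∨ (□¬q ∧ s)):
1. ¬((((r → ¬q) ∨ (p → ¬r)) → □◇((r → ¬q) ∨ (p → ¬r))) ∨ (□¬q ∧ s)), u
2. ¬(((r → ¬q) ∨ (p → ¬r)) → □◇((r → ¬q) ∨ (p → ¬r))), u
3. ¬(□¬q ∧ s), u
4. (r → ¬q) ∨ (p → ¬r), u
5. ¬□◇((r → ¬q) ∨ (p → ¬r)), u
6. ¬s, u
7. p → ¬r, u
8. ¬r, u
9. ¬◇((r → ¬q) ∨ (p → ¬r)), v
10. ¬((r → ¬q) ∨ (p → ¬r)), v
11. ¬(r → ¬q), v
12. ¬(p → ¬r), v
13. r, v
14. q, v
15. p, v
Accessibility: uRu, uRv, vRv
Complete open branch: countermodel on an S4-frame, so not valid in S4, nor in K, T (the same frame is also a K-frame and a T-frame).

S5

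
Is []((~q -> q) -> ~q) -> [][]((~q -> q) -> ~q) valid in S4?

Valid

Tableau for the negation ~([]((~q -> q) -> ~q) -> [][]((~q -> q) -> ~q)):
1. ~([]((~q -> q) -> ~q) -> [][]((~q -> q) -> ~q)), w0
2. []((~q -> q) -> ~q), w0
3. ~[][]((~q -> q) -> ~q), w0
4. (~q -> q) -> ~q, w0
5. ~(~q -> q), w0
6. ~q, w0
7. ~[]((~q -> q) -> ~q), w1
8. (~q -> q) -> ~q, w1
9. ~(~q -> q), w1
10. ~q, w1
11. ~((~q -> q) -> ~q), w2
12. ~q -> q, w2
13. q, w2
14. (~q -> q) -> ~q, w2
15. ~(~q -> q), w2
16. ~q, w2
Accessibility: w0Rw0, w0Rw1, w0Rw2, w1Rw1, w1Rw2, w2Rw2
Branch closes: q and ~q both at w2.
All branches of the negation close; one closing branch shown above.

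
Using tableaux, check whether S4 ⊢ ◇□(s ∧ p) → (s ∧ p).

Tableau for the negation ¬(◇□(s ∧ p) → (s ∧ p)):
1. ¬(◇□(s ∧ p) → (s ∧ p)), 0
2. ◇□(s ∧ p), 0
3. ¬(s ∧ p), 0
4. ¬p, 0
5. □(s ∧ p), 1
6. s ∧ p, 1
7. s, 1
8. p, 1
Accessibility: 0R0, 0R1, 1R1
The negation has an open branch (countermodel exists).

No, not valid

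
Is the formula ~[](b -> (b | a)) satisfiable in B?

1. ~[](b -> (b | a)), w0
2. ~(b -> (b | a)), w1
3. b, w1
4. ~(b | a), w1
5. ~b, w1
6. ~a, w1
Accessibility: w0Rw0, w0Rw1, w1Rw0, w1Rw1
Branch closes: b and ~b both at w1.
(One branch shown.) All branches close.

Unsatisfiable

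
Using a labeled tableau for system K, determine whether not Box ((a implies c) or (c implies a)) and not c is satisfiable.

No, unsatisfiable

1. not Box ((a implies c) or (c implies a)) and not c, 0
2. not Box ((a implies c) or (c implies a)), 0
3. not c, 0
4. not ((a implies c) or (c implies a)), 1
5. not (a implies c), 1
6. not (c implies a), 1
7. a, 1
8. not c, 1
9. c, 1
10. not a, 1
Accessibility: 0R1
Branch closes: c and not c both at 1.
Every branch closes; the branch above is one of them.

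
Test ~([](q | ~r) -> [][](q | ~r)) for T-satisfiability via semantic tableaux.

Satisfiable

1. ~([](q | ~r) -> [][](q | ~r)), w0
2. [](q | ~r), w0
3. ~[][](q | ~r), w0
4. q | ~r, w0
5. ~r, w0
6. ~[](q | ~r), w1
7. q | ~r, w1
8. ~r, w1
9. ~(q | ~r), w2
10. ~q, w2
11. r, w2
Accessibility: w0Rw0, w0Rw1, w1Rw1, w1Rw2, w2Rw2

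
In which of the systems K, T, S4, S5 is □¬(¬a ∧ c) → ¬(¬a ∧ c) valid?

T-tableau for the negation ¬(□¬(¬a ∧ c) → ¬(¬a ∧ c)):
1. ¬(□¬(¬a ∧ c) → ¬(¬a ∧ c)), 0
2. □¬(¬a ∧ c), 0
3. ¬a ∧ c, 0
4. ¬a, 0
5. c, 0
6. ¬(¬a ∧ c), 0
7. ¬c, 0
Accessibility: 0R0
Branch closes: c and ¬c both at 0.
Every branch closes (one shown): valid in T, hence also in S4, S5 (every theorem of T is a theorem of S4 and S5).
K-tableau for the negation ¬(□¬(¬a ∧ c) → ¬(¬a ∧ c)):
1. ¬(□¬(¬a ∧ c) → ¬(¬a ∧ c)), 0
2. □¬(¬a ∧ c), 0
3. ¬a ∧ c, 0
4. ¬a, 0
5. c, 0
Complete open branch: countermodel on a K-frame, so not valid in K.

T, S4, S5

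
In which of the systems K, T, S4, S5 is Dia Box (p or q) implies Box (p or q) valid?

S5-tableau for the negation not (Dia Box (p or q) implies Box (p or q)):
1. not (Dia Box (p or q) implies Box (p or q)), u
2. Dia Box (p or q), u
3. not Box (p or q), u
4. Box (p or q), v
5. p or q, u
6. p or q, v
7. q, u
8. q, v
9. not (p or q), w
10. not p, w
11. not q, w
12. p or q, w
13. q, w
Accessibility: uRu, uRv, uRw, vRu, vRv, vRw, wRu, wRv, wRw
Branch closes: q and not q both at w.
Every branch closes (one shown): valid in S5.
S4-tableau for the negation not (Dia Box (p or q) implies Box (p or q)):
1. not (Dia Box (p or q) implies Box (p or q)), u
2. Dia Box (p or q), u
3. not Box (p or q), u
4. Box (p or q), v
5. p or q, v
6. q, v
7. not (p or q), w
8. not p, w
9. not q, w
Accessibility: uRu, uRv, uRw, vRv, wRw
Complete open branch: countermodel on an S4-frame, so not valid in S4, nor in K, T (the same frame is also a K-frame and a T-frame).

S5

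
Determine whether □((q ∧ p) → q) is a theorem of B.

Tableau for the negation ¬□((q ∧ p) → q):
1. ¬□((q ∧ p) → q), 0
2. ¬((q ∧ p) → q), 1
3. q ∧ p, 1
4. ¬q, 1
5. q, 1
6. p, 1
Accessibility: 0R0, 0R1, 1R0, 1R1
Branch closes: q and ¬q both at 1.
All branches of the negation close; one closing branch shown above.

Valid in B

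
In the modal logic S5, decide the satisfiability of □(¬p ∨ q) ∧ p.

1. □(¬p ∨ q) ∧ p, 0
2. □(¬p ∨ q), 0
3. p, 0
4. ¬p ∨ q, 0
5. q, 0
Accessibility: 0R0

Satisfiable (open branch found)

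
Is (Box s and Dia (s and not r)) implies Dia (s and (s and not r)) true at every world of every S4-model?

Valid

Tableau for the negation not ((Box s and Dia (s and not r)) implies Dia (s and (s and not r))):
1. not ((Box s and Dia (s and not r)) implies Dia (s and (s and not r))), w0
2. Box s and Dia (s and not r), w0   [neg-implies-rule on 1]
3. not Dia (s and (s and not r)), w0   [neg-implies-rule on 1]
4. Box s, w0   [and-rule on 2]
5. Dia (s and not r), w0   [and-rule on 2]
6. not (s and (s and not r)), w0   [neg-Dia-rule on 3 via w0Rw0]
7. s, w0   [Box-rule on 4 via w0Rw0]
8. not (s and not r), w0   [neg-and-rule on 6 (branches; this branch)]
9. r, w0   [neg-and-rule on 8 (branches; this branch)]
10. s and not r, w1   [Dia-rule on 5: fresh world w1, w0Rw1]
11. s, w1   [and-rule on 10]
12. not r, w1   [and-rule on 10]
13. not (s and (s and not r)), w1   [neg-Dia-rule on 3 via w0Rw1]
14. not (s and not r), w1   [neg-and-rule on 13 (branches; this branch)]
15. r, w1   [neg-and-rule on 14 (branches; this branch)]
Accessibility: w0Rw0, w0Rw1, w1Rw1
Branch closes: r and not r both at w1.
Every branch of the negation's tableau closes; the branch above is one of them.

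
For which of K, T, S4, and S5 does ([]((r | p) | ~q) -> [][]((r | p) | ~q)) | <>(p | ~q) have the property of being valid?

S4, S5

S4-tableau for the negation ~(([]((r | p) | ~q) -> [][]((r | p) | ~q)) | <>(p | ~q)):
1. ~(([]((r | p) | ~q) -> [][]((r | p) | ~q)) | <>(p | ~q)), u
2. ~([]((r | p) | ~q) -> [][]((r | p) | ~q)), u
3. ~<>(p | ~q), u
4. []((r | p) | ~q), u
5. ~[][]((r | p) | ~q), u
6. ~(p | ~q), u
7. ~p, u
8. q, u
9. (r | p) | ~q, u
10. r | p, u
11. r, u
12. ~[]((r | p) | ~q), v
13. ~(p | ~q), v
14. ~p, v
15. q, v
16. (r | p) | ~q, v
17. r | p, v
18. r, v
19. ~((r | p) | ~q), w
20. ~(r | p), w
21. q, w
22. ~r, w
23. ~p, w
24. ~(p | ~q), w
25. (r | p) | ~q, w
26. r | p, w
27. p, w
Accessibility: uRu, uRv, uRw, vRv, vRw, wRw
Branch closes: p and ~p both at w.
Every branch closes (one shown): valid in S4, hence also in S5 (every theorem of S4 is a theorem of S5).
T-tableau for the negation ~(([]((r | p) | ~q) -> [][]((r | p) | ~q)) | <>(p | ~q)):
1. ~(([]((r | p) | ~q) -> [][]((r | p) | ~q)) | <>(p | ~q)), u
2. ~([]((r | p) | ~q) -> [][]((r | p) | ~q)), u
3. ~<>(p | ~q), u
4. []((r | p) | ~q), u
5. ~[][]((r | p) | ~q), u
6. ~(p | ~q), u
7. ~p, u
8. q, u
9. (r | p) | ~q, u
10. r | p, u
11. r, u
12. ~[]((r | p) | ~q), v
13. ~(p | ~q), v
14. ~p, v
15. q, v
16. (r | p) | ~q, v
17. r | p, v
18. r, v
19. ~((r | p) | ~q), w
20. ~(r | p), w
21. q, w
22. ~r, w
23. ~p, w
Accessibility: uRu, uRv, vRv, vRw, wRw
Complete open branch: countermodel on a T-frame, so not valid in T, nor in K (the same frame is also a K-frame).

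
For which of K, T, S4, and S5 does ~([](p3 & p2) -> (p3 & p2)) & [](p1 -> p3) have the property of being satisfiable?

T-tableau for the formula:
1. ~([](p3 & p2) -> (p3 & p2)) & [](p1 -> p3), w0
2. ~([](p3 & p2) -> (p3 & p2)), w0
3. [](p1 -> p3), w0
4. [](p3 & p2), w0
5. ~(p3 & p2), w0
6. p1 -> p3, w0
7. p3 & p2, w0
8. p3, w0
9. p2, w0
10. ~p2, w0
Accessibility: w0Rw0
Branch closes: p2 and ~p2 both at w0.
Every branch closes (one shown): unsatisfiable in T, hence also in S4, S5 (every S4/S5-frame is a T-frame).
K-tableau for the formula:
1. ~([](p3 & p2) -> (p3 & p2)) & [](p1 -> p3), w0
2. ~([](p3 & p2) -> (p3 & p2)), w0
3. [](p1 -> p3), w0
4. [](p3 & p2), w0
5. ~(p3 & p2), w0
6. ~p2, w0
Complete open branch: satisfiable in K.

K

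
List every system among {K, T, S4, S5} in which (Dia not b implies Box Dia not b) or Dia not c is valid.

S4-tableau for the negation not ((Dia not b implies Box Dia not b) or Dia not c):
1. not ((Dia not b implies Box Dia not b) or Dia not c), w0
2. not (Dia not b implies Box Dia not b), w0
3. not Dia not c, w0
4. Dia not b, w0
5. not Box Dia not b, w0
6. c, w0
7. not b, w1
8. c, w1
9. not Dia not b, w2
10. c, w2
11. b, w2
Accessibility: w0Rw0, w0Rw1, w0Rw2, w1Rw1, w2Rw2
Complete open branch: countermodel on an S4-frame, so not valid in S4, nor in K, T (the same frame is also a K-frame and a T-frame).
S5-tableau for the negation not ((Dia not b implies Box Dia not b) or Dia not c):
1. not ((Dia not b implies Box Dia not b) or Dia not c), w0
2. not (Dia not b implies Box Dia not b), w0
3. not Dia not c, w0
4. Dia not b, w0
5. not Box Dia not b, w0
6. c, w0
7. not b, w1
8. c, w1
9. not Dia not b, w2
10. c, w2
11. b, w0
12. b, w1
Accessibility: w0Rw0, w0Rw1, w0Rw2, w1Rw0, w1Rw1, w1Rw2, w2Rw0, w2Rw1, w2Rw2
Branch closes: b and not b both at w1.
Every branch closes (one shown): valid in S5.

S5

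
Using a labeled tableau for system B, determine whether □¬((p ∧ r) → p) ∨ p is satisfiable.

Yes, satisfiable

1. □¬((p ∧ r) → p) ∨ p, u
2. p, u
Accessibility: uRu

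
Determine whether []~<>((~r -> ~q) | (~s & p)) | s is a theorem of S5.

No, not valid

Tableau for the negation ~([]~<>((~r -> ~q) | (~s & p)) | s):
1. ~([]~<>((~r -> ~q) | (~s & p)) | s), 0
2. ~[]~<>((~r -> ~q) | (~s & p)), 0   [~|-rule on 1]
3. ~s, 0   [~|-rule on 1]
4. <>((~r -> ~q) | (~s & p)), 1   [~[]-rule on 2: fresh world 1, 0R1]
5. (~r -> ~q) | (~s & p), 2   [<>-rule on 4: fresh world 2, 1R2]
6. ~s & p, 2   [|-rule on 5 (branches; this branch)]
7. ~s, 2   [&-rule on 6]
8. p, 2   [&-rule on 6]
Accessibility: 0R0, 0R1, 0R2, 1R0, 1R1, 1R2, 2R0, 2R1, 2R2
The negation has an open branch (countermodel exists).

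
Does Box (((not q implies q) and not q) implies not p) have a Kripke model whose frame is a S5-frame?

Satisfiable

1. Box (((not q implies q) and not q) implies not p), u
2. ((not q implies q) and not q) implies not p, u   [Box-rule on 1 via uRu]
3. not p, u   [implies-rule on 2 (branches; this branch)]
Accessibility: uRu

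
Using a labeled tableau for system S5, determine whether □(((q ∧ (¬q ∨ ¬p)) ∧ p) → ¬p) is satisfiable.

Yes, satisfiable

1. □(((q ∧ (¬q ∨ ¬p)) ∧ p) → ¬p), u
2. ((q ∧ (¬q ∨ ¬p)) ∧ p) → ¬p, u
3. ¬p, u
Accessibility: uRu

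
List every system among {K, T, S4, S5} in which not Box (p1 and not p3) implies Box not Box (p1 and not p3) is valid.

S5

S4-tableau for the negation not (not Box (p1 and not p3) implies Box not Box (p1 and not p3)):
1. not (not Box (p1 and not p3) implies Box not Box (p1 and not p3)), w0
2. not Box (p1 and not p3), w0
3. not Box not Box (p1 and not p3), w0
4. not (p1 and not p3), w1
5. p3, w1
6. Box (p1 and not p3), w2
7. p1 and not p3, w2
8. p1, w2
9. not p3, w2
Accessibility: w0Rw0, w0Rw1, w0Rw2, w1Rw1, w2Rw2
Complete open branch: countermodel on an S4-frame, so not valid in S4, nor in K, T (the same frame is also a K-frame and a T-frame).
S5-tableau for the negation not (not Box (p1 and not p3) implies Box not Box (p1 and not p3)):
1. not (not Box (p1 and not p3) implies Box not Box (p1 and not p3)), w0
2. not Box (p1 and not p3), w0
3. not Box not Box (p1 and not p3), w0
4. not (p1 and not p3), w1
5. p3, w1
6. Box (p1 and not p3), w2
7. p1 and not p3, w0
8. p1, w0
9. not p3, w0
10. p1 and not p3, w1
11. p1, w1
12. not p3, w1
Accessibility: w0Rw0, w0Rw1, w0Rw2, w1Rw0, w1Rw1, w1Rw2, w2Rw0, w2Rw1, w2Rw2
Branch closes: p3 and not p3 both at w1.
Every branch closes (one shown): valid in S5.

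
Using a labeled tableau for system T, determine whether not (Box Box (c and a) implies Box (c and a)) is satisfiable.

No, unsatisfiable

1. not (Box Box (c and a) implies Box (c and a)), w0
2. Box Box (c and a), w0
3. not Box (c and a), w0
4. Box (c and a), w0
5. c and a, w0
6. c, w0
7. a, w0
8. not (c and a), w1
9. Box (c and a), w1
10. c and a, w1
11. c, w1
12. a, w1
13. not a, w1
Accessibility: w0Rw0, w0Rw1, w1Rw1
Branch closes: a and not a both at w1.
Every branch closes; the branch above is one of them.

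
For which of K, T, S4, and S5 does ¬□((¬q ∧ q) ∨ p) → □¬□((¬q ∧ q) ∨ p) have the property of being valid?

S5-tableau for the negation ¬(¬□((¬q ∧ q) ∨ p) → □¬□((¬q ∧ q) ∨ p)):
1. ¬(¬□((¬q ∧ q) ∨ p) → □¬□((¬q ∧ q) ∨ p)), 0
2. ¬□((¬q ∧ q) ∨ p), 0
3. ¬□¬□((¬q ∧ q) ∨ p), 0
4. ¬((¬q ∧ q) ∨ p), 1
5. ¬(¬q ∧ q), 1
6. ¬p, 1
7. ¬q, 1
8. □((¬q ∧ q) ∨ p), 2
9. (¬q ∧ q) ∨ p, 0
10. (¬q ∧ q) ∨ p, 1
11. (¬q ∧ q) ∨ p, 2
12. p, 0
13. ¬q ∧ q, 1
14. q, 1
Accessibility: 0R0, 0R1, 0R2, 1R0, 1R1, 1R2, 2R0, 2R1, 2R2
Branch closes: q and ¬q both at 1.
Every branch closes (one shown): valid in S5.
S4-tableau for the negation ¬(¬□((¬q ∧ q) ∨ p) → □¬□((¬q ∧ q) ∨ p)):
1. ¬(¬□((¬q ∧ q) ∨ p) → □¬□((¬q ∧ q) ∨ p)), 0
2. ¬□((¬q ∧ q) ∨ p), 0
3. ¬□¬□((¬q ∧ q) ∨ p), 0
4. ¬((¬q ∧ q) ∨ p), 1
5. ¬(¬q ∧ q), 1
6. ¬p, 1
7. ¬q, 1
8. □((¬q ∧ q) ∨ p), 2
9. (¬q ∧ q) ∨ p, 2
10. p, 2
Accessibility: 0R0, 0R1, 0R2, 1R1, 2R2
Complete open branch: countermodel on an S4-frame, so not valid in S4, nor in K, T (the same frame is also a K-frame and a T-frame).

S5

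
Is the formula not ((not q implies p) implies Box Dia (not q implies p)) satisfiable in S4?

Satisfiable

1. not ((not q implies p) implies Box Dia (not q implies p)), w0
2. not q implies p, w0   [neg-implies-rule on 1]
3. not Box Dia (not q implies p), w0   [neg-implies-rule on 1]
4. p, w0   [implies-rule on 2 (branches; this branch)]
5. not Dia (not q implies p), w1   [neg-Box-rule on 3: fresh world w1, w0Rw1]
6. not (not q implies p), w1   [neg-Dia-rule on 5 via w1Rw1]
7. not q, w1   [neg-implies-rule on 6]
8. not p, w1   [neg-implies-rule on 6]
Accessibility: w0Rw0, w0Rw1, w1Rw1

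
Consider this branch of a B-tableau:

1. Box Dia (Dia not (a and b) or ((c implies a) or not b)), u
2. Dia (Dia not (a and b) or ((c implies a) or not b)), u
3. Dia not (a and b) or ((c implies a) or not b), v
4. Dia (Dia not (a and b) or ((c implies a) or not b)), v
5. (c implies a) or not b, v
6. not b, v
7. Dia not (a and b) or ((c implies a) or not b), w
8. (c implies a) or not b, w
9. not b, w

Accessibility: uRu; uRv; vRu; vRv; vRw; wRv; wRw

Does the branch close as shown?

No, open

There is no literal clash: for every atom and world, at most one sign appears.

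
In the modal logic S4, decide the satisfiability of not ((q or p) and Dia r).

1. not ((q or p) and Dia r), u
2. not Dia r, u
3. not r, u
Accessibility: uRu

Satisfiable (open branch found)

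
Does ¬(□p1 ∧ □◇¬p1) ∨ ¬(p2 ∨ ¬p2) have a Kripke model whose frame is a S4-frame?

Satisfiable (open branch found)

1. ¬(□p1 ∧ □◇¬p1) ∨ ¬(p2 ∨ ¬p2), u
2. ¬(□p1 ∧ □◇¬p1), u
3. ¬□◇¬p1, u
4. ¬◇¬p1, v
5. p1, v
Accessibility: uRu, uRv, vRv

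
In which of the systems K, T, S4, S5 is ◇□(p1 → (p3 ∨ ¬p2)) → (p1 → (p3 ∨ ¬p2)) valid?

S5

S4-tableau for the negation ¬(◇□(p1 → (p3 ∨ ¬p2)) → (p1 → (p3 ∨ ¬p2))):
1. ¬(◇□(p1 → (p3 ∨ ¬p2)) → (p1 → (p3 ∨ ¬p2))), u
2. ◇□(p1 → (p3 ∨ ¬p2)), u
3. ¬(p1 → (p3 ∨ ¬p2)), u
4. p1, u
5. ¬(p3 ∨ ¬p2), u
6. ¬p3, u
7. p2, u
8. □(p1 → (p3 ∨ ¬p2)), v
9. p1 → (p3 ∨ ¬p2), v
10. p3 ∨ ¬p2, v
11. ¬p2, v
Accessibility: uRu, uRv, vRv
Complete open branch: countermodel on an S4-frame, so not valid in S4, nor in K, T (the same frame is also a K-frame and a T-frame).
S5-tableau for the negation ¬(◇□(p1 → (p3 ∨ ¬p2)) → (p1 → (p3 ∨ ¬p2))):
1. ¬(◇□(p1 → (p3 ∨ ¬p2)) → (p1 → (p3 ∨ ¬p2))), u
2. ◇□(p1 → (p3 ∨ ¬p2)), u
3. ¬(p1 → (p3 ∨ ¬p2)), u
4. p1, u
5. ¬(p3 ∨ ¬p2), u
6. ¬p3, u
7. p2, u
8. □(p1 → (p3 ∨ ¬p2)), v
9. p1 → (p3 ∨ ¬p2), u
10. p1 → (p3 ∨ ¬p2), v
11. p3 ∨ ¬p2, u
12. p3 ∨ ¬p2, v
13. ¬p2, u
Accessibility: uRu, uRv, vRu, vRv
Branch closes: p2 and ¬p2 both at u.
Every branch closes (one shown): valid in S5.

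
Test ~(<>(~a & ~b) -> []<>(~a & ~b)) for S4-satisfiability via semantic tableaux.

Yes, satisfiable

1. ~(<>(~a & ~b) -> []<>(~a & ~b)), w0
2. <>(~a & ~b), w0   [~->-rule on 1]
3. ~[]<>(~a & ~b), w0   [~->-rule on 1]
4. ~a & ~b, w1   [<>-rule on 2: fresh world w1, w0Rw1]
5. ~a, w1   [&-rule on 4]
6. ~b, w1   [&-rule on 4]
7. ~<>(~a & ~b), w2   [~[]-rule on 3: fresh world w2, w0Rw2]
8. ~(~a & ~b), w2   [~<>-rule on 7 via w2Rw2]
9. b, w2   [~&-rule on 8 (branches; this branch)]
Accessibility: w0Rw0, w0Rw1, w0Rw2, w1Rw1, w2Rw2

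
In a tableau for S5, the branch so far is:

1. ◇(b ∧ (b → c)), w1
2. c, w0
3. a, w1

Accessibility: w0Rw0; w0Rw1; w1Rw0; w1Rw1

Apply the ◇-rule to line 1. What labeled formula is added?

a fresh world w2 with w1Rw2, and b ∧ (b → c) at w2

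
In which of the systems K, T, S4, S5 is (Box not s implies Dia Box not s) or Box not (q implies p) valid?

K-tableau for the negation not ((Box not s implies Dia Box not s) or Box not (q implies p)):
1. not ((Box not s implies Dia Box not s) or Box not (q implies p)), w0
2. not (Box not s implies Dia Box not s), w0
3. not Box not (q implies p), w0
4. Box not s, w0
5. not Dia Box not s, w0
6. q implies p, w1
7. not s, w1
8. not Box not s, w1
9. p, w1
10. s, w2
Accessibility: w0Rw1, w1Rw2
Complete open branch: countermodel on a K-frame, so not valid in K.
T-tableau for the negation not ((Box not s implies Dia Box not s) or Box not (q implies p)):
1. not ((Box not s implies Dia Box not s) or Box not (q implies p)), w0
2. not (Box not s implies Dia Box not s), w0
3. not Box not (q implies p), w0
4. Box not s, w0
5. not Dia Box not s, w0
6. not s, w0
7. not Box not s, w0
8. q implies p, w1
9. not s, w1
10. not Box not s, w1
11. p, w1
12. s, w2
13. not s, w2
Accessibility: w0Rw0, w0Rw1, w0Rw2, w1Rw1, w2Rw2
Branch closes: s and not s both at w2.
Every branch closes (one shown): valid in T, hence also in S4, S5 (every theorem of T is a theorem of S4 and S5).

T, S4, S5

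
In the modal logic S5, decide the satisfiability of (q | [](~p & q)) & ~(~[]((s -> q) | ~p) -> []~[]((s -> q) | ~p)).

Unsatisfiable (every branch closes)

1. (q | [](~p & q)) & ~(~[]((s -> q) | ~p) -> []~[]((s -> q) | ~p)), w0
2. q | [](~p & q), w0   [&-rule on 1]
3. ~(~[]((s -> q) | ~p) -> []~[]((s -> q) | ~p)), w0   [&-rule on 1]
4. ~[]((s -> q) | ~p), w0   [~->-rule on 3]
5. ~[]~[]((s -> q) | ~p), w0   [~->-rule on 3]
6. q, w0   [|-rule on 2 (branches; this branch)]
7. ~((s -> q) | ~p), w1   [~[]-rule on 4: fresh world w1, w0Rw1]
8. ~(s -> q), w1   [~|-rule on 7]
9. p, w1   [~|-rule on 7]
10. s, w1   [~->-rule on 8]
11. ~q, w1   [~->-rule on 8]
12. []((s -> q) | ~p), w2   [~[]-rule on 5: fresh world w2, w0Rw2]
13. (s -> q) | ~p, w0   [[]-rule on 12 via w2Rw0]
14. (s -> q) | ~p, w1   [[]-rule on 12 via w2Rw1]
15. (s -> q) | ~p, w2   [[]-rule on 12 via w2Rw2]
16. s -> q, w0   [|-rule on 13 (branches; this branch)]
17. s -> q, w1   [|-rule on 14 (branches; this branch)]
18. ~p, w2   [|-rule on 15 (branches; this branch)]
19. q, w1   [->-rule on 17 (branches; this branch)]
Accessibility: w0Rw0, w0Rw1, w0Rw2, w1Rw0, w1Rw1, w1Rw2, w2Rw0, w2Rw1, w2Rw2
Branch closes: q and ~q both at w1.
All branches of the tableau close; one closing branch shown above.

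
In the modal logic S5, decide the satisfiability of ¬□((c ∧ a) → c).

1. ¬□((c ∧ a) → c), 0
2. ¬((c ∧ a) → c), 1   [¬□-rule on 1: fresh world 1, 0R1]
3. c ∧ a, 1   [¬→-rule on 2]
4. ¬c, 1   [¬→-rule on 2]
5. c, 1   [∧-rule on 3]
6. a, 1   [∧-rule on 3]
Accessibility: 0R0, 0R1, 1R0, 1R1
Branch closes: c and ¬c both at 1.
(One branch shown.) All branches close.

Unsatisfiable (every branch closes)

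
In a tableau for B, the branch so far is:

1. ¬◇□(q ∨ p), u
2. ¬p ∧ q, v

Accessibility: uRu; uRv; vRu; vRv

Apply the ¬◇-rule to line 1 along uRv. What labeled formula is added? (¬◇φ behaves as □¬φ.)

¬□(q ∨ p), v

¬◇φ behaves as □¬φ: propagate the negated body to each accessible world.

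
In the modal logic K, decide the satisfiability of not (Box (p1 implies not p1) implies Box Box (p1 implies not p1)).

1. not (Box (p1 implies not p1) implies Box Box (p1 implies not p1)), u
2. Box (p1 implies not p1), u
3. not Box Box (p1 implies not p1), u
4. not Box (p1 implies not p1), v
5. p1 implies not p1, v
6. not p1, v
7. not (p1 implies not p1), w
8. p1, w
Accessibility: uRv, vRw

Yes, satisfiable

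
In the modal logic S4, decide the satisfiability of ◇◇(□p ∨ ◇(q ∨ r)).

1. ◇◇(□p ∨ ◇(q ∨ r)), u
2. ◇(□p ∨ ◇(q ∨ r)), v
3. □p ∨ ◇(q ∨ r), w
4. ◇(q ∨ r), w
5. q ∨ r, x
6. r, x
Accessibility: uRu, uRv, uRw, uRx, vRv, vRw, vRx, wRw, wRx, xRx

Satisfiable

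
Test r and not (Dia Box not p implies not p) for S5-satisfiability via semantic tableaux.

No, unsatisfiable

1. r and not (Dia Box not p implies not p), u
2. r, u   [and-rule on 1]
3. not (Dia Box not p implies not p), u   [and-rule on 1]
4. Dia Box not p, u   [neg-implies-rule on 3]
5. p, u   [neg-implies-rule on 3]
6. Box not p, v   [Dia-rule on 4: fresh world v, uRv]
7. not p, u   [Box-rule on 6 via vRu]
Accessibility: uRu, uRv, vRu, vRv
Branch closes: p and not p both at u.
Every branch closes; the branch above is one of them.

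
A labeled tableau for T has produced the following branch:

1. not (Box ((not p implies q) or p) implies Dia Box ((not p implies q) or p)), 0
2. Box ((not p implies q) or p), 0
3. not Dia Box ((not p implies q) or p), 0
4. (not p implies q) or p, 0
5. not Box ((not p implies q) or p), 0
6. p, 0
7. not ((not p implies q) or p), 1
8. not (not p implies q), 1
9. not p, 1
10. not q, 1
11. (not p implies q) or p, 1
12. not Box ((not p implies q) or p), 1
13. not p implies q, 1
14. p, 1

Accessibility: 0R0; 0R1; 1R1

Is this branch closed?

Closed

Both p and not p appear at 1.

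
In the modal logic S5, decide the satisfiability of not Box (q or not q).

Unsatisfiable

1. not Box (q or not q), 0
2. not (q or not q), 1
3. not q, 1
4. q, 1
Accessibility: 0R0, 0R1, 1R0, 1R1
Branch closes: q and not q both at 1.
Every branch closes; the branch above is one of them.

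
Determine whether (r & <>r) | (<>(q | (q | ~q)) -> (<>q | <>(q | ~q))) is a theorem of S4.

Yes, valid

Tableau for the negation ~((r & <>r) | (<>(q | (q | ~q)) -> (<>q | <>(q | ~q)))):
1. ~((r & <>r) | (<>(q | (q | ~q)) -> (<>q | <>(q | ~q)))), u
2. ~(r & <>r), u   [~|-rule on 1]
3. ~(<>(q | (q | ~q)) -> (<>q | <>(q | ~q))), u   [~|-rule on 1]
4. <>(q | (q | ~q)), u   [~->-rule on 3]
5. ~(<>q | <>(q | ~q)), u   [~->-rule on 3]
6. ~<>q, u   [~|-rule on 5]
7. ~<>(q | ~q), u   [~|-rule on 5]
8. ~q, u   [~<>-rule on 6 via uRu]
9. ~(q | ~q), u   [~<>-rule on 7 via uRu]
10. q, u   [~|-rule on 9]
Accessibility: uRu
Branch closes: q and ~q both at u.
Every branch of the negation's tableau closes; the branch above is one of them.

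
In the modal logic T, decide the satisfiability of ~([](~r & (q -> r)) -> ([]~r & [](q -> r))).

No, unsatisfiable

1. ~([](~r & (q -> r)) -> ([]~r & [](q -> r))), 0
2. [](~r & (q -> r)), 0
3. ~([]~r & [](q -> r)), 0
4. ~r & (q -> r), 0
5. ~r, 0
6. q -> r, 0
7. ~[](q -> r), 0
8. ~q, 0
9. ~(q -> r), 1
10. q, 1
11. ~r, 1
12. ~r & (q -> r), 1
13. q -> r, 1
14. r, 1
Accessibility: 0R0, 0R1, 1R1
Branch closes: r and ~r both at 1.
Every branch closes; the branch above is one of them.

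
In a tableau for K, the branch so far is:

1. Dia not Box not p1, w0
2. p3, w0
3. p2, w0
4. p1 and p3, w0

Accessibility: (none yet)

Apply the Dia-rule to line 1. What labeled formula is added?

a fresh world w1 with w0Rw1, and not Box not p1 at w1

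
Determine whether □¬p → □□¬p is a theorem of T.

Tableau for the negation ¬(□¬p → □□¬p):
1. ¬(□¬p → □□¬p), u
2. □¬p, u
3. ¬□□¬p, u
4. ¬p, u
5. ¬□¬p, v
6. ¬p, v
7. p, w
Accessibility: uRu, uRv, vRv, vRw, wRw
The negation has an open branch (countermodel exists).

No, not valid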